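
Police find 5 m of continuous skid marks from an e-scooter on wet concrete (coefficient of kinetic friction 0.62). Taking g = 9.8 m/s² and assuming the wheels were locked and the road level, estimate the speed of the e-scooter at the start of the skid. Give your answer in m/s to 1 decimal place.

Deceleration a = μg = 0.62 × 9.8 = 6.076 m/s².
v = √(2a·d) = √(2 × 6.076 × 5) = √60.760 = 7.7949 m/s.

Initial speed ≈ 7.8 m/s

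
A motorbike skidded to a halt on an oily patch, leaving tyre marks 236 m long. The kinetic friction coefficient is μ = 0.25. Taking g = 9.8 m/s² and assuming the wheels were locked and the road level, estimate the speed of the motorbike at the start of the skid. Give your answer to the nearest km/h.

Initial speed ≈ 122 km/h

Deceleration a = μg = 0.25 × 9.8 = 2.450 m/s².
v = √(2a·d) = √(2 × 2.450 × 236) = √1156.400 = 34.0059 m/s.
= 34.0059 × 3.6 = 122.421 km/h.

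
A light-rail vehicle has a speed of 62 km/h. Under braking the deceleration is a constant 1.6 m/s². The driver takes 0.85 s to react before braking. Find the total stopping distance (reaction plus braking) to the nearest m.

62 km/h ÷ 3.6 = 17.2222 m/s.
Reaction distance = v·t_r = 17.2222 × 0.85 = 14.639 m.
Braking distance = v²/(2a) = 17.2222² / (2 × 1.600) = 296.604 / 3.200 = 92.689 m.
Total = 14.639 + 92.689 = 107.328 m.

Total stopping distance ≈ 107 m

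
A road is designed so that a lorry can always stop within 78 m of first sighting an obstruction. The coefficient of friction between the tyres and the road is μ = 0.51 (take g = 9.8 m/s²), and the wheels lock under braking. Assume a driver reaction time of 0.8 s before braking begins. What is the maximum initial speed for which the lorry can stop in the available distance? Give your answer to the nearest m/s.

Maximum speed ≈ 24 m/s

a = μg = 0.51 × 9.8 = 4.998 m/s².
Stopping distance: v·t_r + v²/(2a) = 78 with t_r = 0.8 s and a = 4.998 m/s².
So v² + 7.997 v − 779.69 = 0.
Positive root: v = −a·t_r + √((a·t_r)² + 2a·d) = −3.998 + √(15.984 + 779.69) = 24.2097 m/s.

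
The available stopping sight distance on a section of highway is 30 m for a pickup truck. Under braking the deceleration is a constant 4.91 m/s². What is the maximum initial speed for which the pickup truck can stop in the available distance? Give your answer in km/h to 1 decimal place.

v²/(2a) = d ⇒ v = √(2 × 4.910 × 30) = √294.60 = 17.1639 m/s.
17.1639 m/s × 3.6 = 61.790 km/h.

Maximum speed ≈ 61.8 km/h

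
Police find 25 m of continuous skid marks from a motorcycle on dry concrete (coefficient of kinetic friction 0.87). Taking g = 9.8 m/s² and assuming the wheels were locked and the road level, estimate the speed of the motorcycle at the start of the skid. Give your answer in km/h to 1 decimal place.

Initial speed ≈ 74.3 km/h

Deceleration a = μg = 0.87 × 9.8 = 8.526 m/s².
v = √(2a·d) = √(2 × 8.526 × 25) = √426.300 = 20.6470 m/s.
= 20.6470 × 3.6 = 74.329 km/h.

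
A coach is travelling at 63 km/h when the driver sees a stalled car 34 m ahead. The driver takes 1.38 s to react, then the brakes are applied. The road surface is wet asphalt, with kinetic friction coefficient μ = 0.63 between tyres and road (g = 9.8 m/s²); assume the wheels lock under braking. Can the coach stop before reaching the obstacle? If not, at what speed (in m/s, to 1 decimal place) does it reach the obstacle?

No — it strikes the obstacle at 13.6 m/s

63 km/h ÷ 3.6 = 17.5000 m/s.
a = μg = 0.63 × 9.8 = 6.174 m/s².
Reaction distance = 17.5000 × 1.38 = 24.150 m.
Braking distance needed to stop: v²/(2a) = 306.250 / 12.348 = 24.802 m, so total needed = 24.150 + 24.802 = 48.952 m > 34 m — it cannot stop.
Distance remaining when braking begins: 34 − 24.150 = 9.850 m.
v² = v₀² − 2a·d = 306.250 − 2 × 6.174 × 9.850 = 184.622 m²/s².
v = √184.622 = 13.588 m/s.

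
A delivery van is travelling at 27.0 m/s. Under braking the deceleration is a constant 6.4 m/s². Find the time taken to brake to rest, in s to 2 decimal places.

Braking time ≈ 4.22 s

Braking time = v/a = 27.0000 / 6.400 = 4.219 s.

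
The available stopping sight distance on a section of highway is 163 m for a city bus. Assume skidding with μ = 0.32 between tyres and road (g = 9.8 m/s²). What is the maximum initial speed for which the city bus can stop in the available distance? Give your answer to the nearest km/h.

Maximum speed ≈ 115 km/h

a = μg = 0.32 × 9.8 = 3.136 m/s².
v²/(2a) = d ⇒ v = √(2 × 3.136 × 163) = √1022.34 = 31.9741 m/s.
31.9741 m/s × 3.6 = 115.107 km/h.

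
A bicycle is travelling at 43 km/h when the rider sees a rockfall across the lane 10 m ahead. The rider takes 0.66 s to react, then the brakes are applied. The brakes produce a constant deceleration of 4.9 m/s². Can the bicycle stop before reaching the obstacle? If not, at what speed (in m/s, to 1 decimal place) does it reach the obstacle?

No — it strikes the obstacle at 11.0 m/s

43 km/h ÷ 3.6 = 11.9444 m/s.
Reaction distance = 11.9444 × 0.66 = 7.883 m.
Braking distance needed to stop: v²/(2a) = 142.669 / 9.800 = 14.558 m, so total needed = 7.883 + 14.558 = 22.441 m > 10 m — it cannot stop.
Distance remaining when braking begins: 10 − 7.883 = 2.117 m.
v² = v₀² − 2a·d = 142.669 − 2 × 4.900 × 2.117 = 121.922 m²/s².
v = √121.922 = 11.042 m/s.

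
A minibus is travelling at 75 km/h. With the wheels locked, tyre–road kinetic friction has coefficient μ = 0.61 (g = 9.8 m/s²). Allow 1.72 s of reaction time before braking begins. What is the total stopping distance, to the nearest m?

75 km/h ÷ 3.6 = 20.8333 m/s.
a = μg = 0.61 × 9.8 = 5.978 m/s².
Reaction distance = v·t_r = 20.8333 × 1.72 = 35.833 m.
Braking distance = v²/(2a) = 20.8333² / (2 × 5.978) = 434.026 / 11.956 = 36.302 m.
Total = 35.833 + 36.302 = 72.135 m.

Total stopping distance ≈ 72 m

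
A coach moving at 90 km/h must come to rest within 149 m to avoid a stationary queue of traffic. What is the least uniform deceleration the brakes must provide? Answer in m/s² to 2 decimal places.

90 km/h ÷ 3.6 = 25.0000 m/s.
v² = 2a·d ⇒ a = v²/(2d) = 25.0000² / (2 × 149.000) = 625.000 / 298.000 = 2.0973 m/s².

Required deceleration ≈ 2.10 m/s²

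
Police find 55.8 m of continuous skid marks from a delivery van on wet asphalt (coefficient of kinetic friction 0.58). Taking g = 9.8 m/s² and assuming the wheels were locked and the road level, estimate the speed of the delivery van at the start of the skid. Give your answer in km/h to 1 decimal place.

Deceleration a = μg = 0.58 × 9.8 = 5.684 m/s².
v = √(2a·d) = √(2 × 5.684 × 55.8) = √634.334 = 25.1860 m/s.
= 25.1860 × 3.6 = 90.670 km/h.

Initial speed ≈ 90.7 km/h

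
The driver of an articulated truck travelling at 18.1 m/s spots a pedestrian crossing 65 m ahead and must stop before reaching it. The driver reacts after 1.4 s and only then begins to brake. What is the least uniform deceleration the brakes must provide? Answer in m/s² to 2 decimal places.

Distance covered during reaction = 18.1000 × 1.4 = 25.340 m.
Distance available for braking: 65 − 25.340 = 39.660 m.
v² = 2a·d ⇒ a = v²/(2d) = 18.1000² / (2 × 39.660) = 327.610 / 79.320 = 4.1302 m/s².

Required deceleration ≈ 4.13 m/s²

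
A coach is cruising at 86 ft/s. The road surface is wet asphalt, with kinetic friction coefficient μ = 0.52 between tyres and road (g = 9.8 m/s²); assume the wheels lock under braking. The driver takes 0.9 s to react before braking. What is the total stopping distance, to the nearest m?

86 ft/s × 0.3048 = 26.2128 m/s.
a = μg = 0.52 × 9.8 = 5.096 m/s².
Reaction distance = v·t_r = 26.2128 × 0.9 = 23.592 m.
Braking distance = v²/(2a) = 26.2128² / (2 × 5.096) = 687.111 / 10.192 = 67.417 m.
Total = 23.592 + 67.417 = 91.009 m.

Total stopping distance ≈ 91 m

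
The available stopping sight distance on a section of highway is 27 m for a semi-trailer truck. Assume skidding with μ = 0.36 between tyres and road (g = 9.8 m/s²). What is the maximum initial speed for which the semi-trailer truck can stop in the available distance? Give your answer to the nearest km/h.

Maximum speed ≈ 50 km/h

a = μg = 0.36 × 9.8 = 3.528 m/s².
v²/(2a) = d ⇒ v = √(2 × 3.528 × 27) = √190.51 = 13.8025 m/s.
13.8025 m/s × 3.6 = 49.689 km/h.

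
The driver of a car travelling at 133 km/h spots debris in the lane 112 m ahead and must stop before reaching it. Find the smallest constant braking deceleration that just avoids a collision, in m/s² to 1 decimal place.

Required deceleration ≈ 6.1 m/s²

133 km/h ÷ 3.6 = 36.9444 m/s.
v² = 2a·d ⇒ a = v²/(2d) = 36.9444² / (2 × 112.000) = 1364.889 / 224.000 = 6.0933 m/s².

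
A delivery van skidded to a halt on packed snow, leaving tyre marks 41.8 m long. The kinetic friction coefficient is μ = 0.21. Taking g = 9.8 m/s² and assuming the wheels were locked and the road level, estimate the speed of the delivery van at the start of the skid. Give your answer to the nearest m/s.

Deceleration a = μg = 0.21 × 9.8 = 2.058 m/s².
v = √(2a·d) = √(2 × 2.058 × 41.8) = √172.049 = 13.1167 m/s.

Initial speed ≈ 13 m/s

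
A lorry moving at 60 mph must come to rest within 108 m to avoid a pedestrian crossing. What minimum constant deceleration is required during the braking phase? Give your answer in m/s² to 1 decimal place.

60 mph × 0.44704 = 26.8224 m/s.
v² = 2a·d ⇒ a = v²/(2d) = 26.8224² / (2 × 108.000) = 719.441 / 216.000 = 3.3307 m/s².

Required deceleration ≈ 3.3 m/s²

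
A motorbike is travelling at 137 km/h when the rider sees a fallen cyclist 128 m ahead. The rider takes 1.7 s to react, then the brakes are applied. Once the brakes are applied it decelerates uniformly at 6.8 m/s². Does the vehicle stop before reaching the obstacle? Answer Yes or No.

No

137 km/h ÷ 3.6 = 38.0556 m/s.
Reaction distance = 38.0556 × 1.7 = 64.695 m.
Braking distance = v²/(2a) = 1448.229 / 13.600 = 106.487 m.
Total stopping distance = 64.695 + 106.487 = 171.182 m, vs 128 m available — it cannot stop in time and overshoots by 171.182 − 128 = 43.182 m.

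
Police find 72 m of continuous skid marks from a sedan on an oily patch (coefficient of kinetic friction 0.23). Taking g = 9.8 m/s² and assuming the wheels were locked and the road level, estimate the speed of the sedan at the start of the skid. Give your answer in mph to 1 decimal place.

Initial speed ≈ 40.3 mph

Deceleration a = μg = 0.23 × 9.8 = 2.254 m/s².
v = √(2a·d) = √(2 × 2.254 × 72) = √324.576 = 18.0160 m/s.
= 18.0160 ÷ 0.44704 = 40.301 mph.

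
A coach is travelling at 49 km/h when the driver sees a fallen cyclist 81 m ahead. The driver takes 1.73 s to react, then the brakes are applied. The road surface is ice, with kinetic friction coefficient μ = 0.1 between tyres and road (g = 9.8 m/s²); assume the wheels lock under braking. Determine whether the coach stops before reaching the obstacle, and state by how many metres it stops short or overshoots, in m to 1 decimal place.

No — it overshoots by 37.1 m

49 km/h ÷ 3.6 = 13.6111 m/s.
a = μg = 0.1 × 9.8 = 0.980 m/s².
Reaction distance = 13.6111 × 1.73 = 23.547 m.
Braking distance = v²/(2a) = 185.262 / 1.960 = 94.521 m.
Total stopping distance = 23.547 + 94.521 = 118.068 m, vs 81 m available — it cannot stop in time and overshoots by 118.068 − 81 = 37.068 m.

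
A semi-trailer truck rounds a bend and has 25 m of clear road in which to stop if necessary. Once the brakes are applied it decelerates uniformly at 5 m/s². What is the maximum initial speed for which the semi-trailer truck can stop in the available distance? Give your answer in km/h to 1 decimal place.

Maximum speed ≈ 56.9 km/h

v²/(2a) = d ⇒ v = √(2 × 5.000 × 25) = √250.00 = 15.8114 m/s.
15.8114 m/s × 3.6 = 56.921 km/h.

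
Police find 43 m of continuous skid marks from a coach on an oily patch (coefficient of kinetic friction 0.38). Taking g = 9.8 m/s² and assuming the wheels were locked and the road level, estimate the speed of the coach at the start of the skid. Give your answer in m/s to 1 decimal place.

Initial speed ≈ 17.9 m/s

Deceleration a = μg = 0.38 × 9.8 = 3.724 m/s².
v = √(2a·d) = √(2 × 3.724 × 43) = √320.264 = 17.8959 m/s.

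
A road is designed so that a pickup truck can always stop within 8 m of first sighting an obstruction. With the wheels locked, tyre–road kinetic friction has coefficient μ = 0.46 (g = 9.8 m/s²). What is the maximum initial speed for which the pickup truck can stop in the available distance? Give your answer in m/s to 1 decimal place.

a = μg = 0.46 × 9.8 = 4.508 m/s².
v²/(2a) = d ⇒ v = √(2 × 4.508 × 8) = √72.13 = 8.4929 m/s.

Maximum speed ≈ 8.5 m/s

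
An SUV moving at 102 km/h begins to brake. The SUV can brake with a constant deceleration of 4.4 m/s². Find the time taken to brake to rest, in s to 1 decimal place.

102 km/h ÷ 3.6 = 28.3333 m/s.
Braking time = v/a = 28.3333 / 4.400 = 6.439 s.

Braking time ≈ 6.4 s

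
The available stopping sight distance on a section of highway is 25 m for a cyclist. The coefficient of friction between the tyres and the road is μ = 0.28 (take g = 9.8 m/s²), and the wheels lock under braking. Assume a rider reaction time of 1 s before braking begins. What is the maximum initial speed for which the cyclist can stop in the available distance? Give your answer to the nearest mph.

Maximum speed ≈ 21 mph

a = μg = 0.28 × 9.8 = 2.744 m/s².
Stopping distance: v·t_r + v²/(2a) = 25 with t_r = 1 s and a = 2.744 m/s².
So v² + 5.488 v − 137.20 = 0.
Positive root: v = −a·t_r + √((a·t_r)² + 2a·d) = −2.744 + √(7.530 + 137.20) = 9.2864 m/s.
9.2864 m/s ÷ 0.44704 = 20.773 mph.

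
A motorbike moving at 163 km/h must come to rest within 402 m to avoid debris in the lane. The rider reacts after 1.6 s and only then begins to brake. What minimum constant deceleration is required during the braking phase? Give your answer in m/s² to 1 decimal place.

163 km/h ÷ 3.6 = 45.2778 m/s.
Distance covered during reaction = 45.2778 × 1.6 = 72.444 m.
Distance available for braking: 402 − 72.444 = 329.556 m.
v² = 2a·d ⇒ a = v²/(2d) = 45.2778² / (2 × 329.556) = 2050.079 / 659.112 = 3.1104 m/s².

Required deceleration ≈ 3.1 m/s²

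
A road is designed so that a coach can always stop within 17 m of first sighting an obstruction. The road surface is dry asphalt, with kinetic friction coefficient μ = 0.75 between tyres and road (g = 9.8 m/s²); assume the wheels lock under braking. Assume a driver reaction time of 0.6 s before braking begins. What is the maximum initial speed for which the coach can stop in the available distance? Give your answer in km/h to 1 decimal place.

a = μg = 0.75 × 9.8 = 7.350 m/s².
Stopping distance: v·t_r + v²/(2a) = 17 with t_r = 0.6 s and a = 7.350 m/s².
So v² + 8.820 v − 249.90 = 0.
Positive root: v = −a·t_r + √((a·t_r)² + 2a·d) = −4.410 + √(19.448 + 249.90) = 12.0018 m/s.
12.0018 m/s × 3.6 = 43.206 km/h.

Maximum speed ≈ 43.2 km/h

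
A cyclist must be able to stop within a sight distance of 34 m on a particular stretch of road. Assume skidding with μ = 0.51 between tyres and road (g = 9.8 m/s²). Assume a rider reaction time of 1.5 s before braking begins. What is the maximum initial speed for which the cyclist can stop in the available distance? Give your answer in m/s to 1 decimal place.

Maximum speed ≈ 12.4 m/s

a = μg = 0.51 × 9.8 = 4.998 m/s².
Stopping distance: v·t_r + v²/(2a) = 34 with t_r = 1.5 s and a = 4.998 m/s².
So v² + 14.994 v − 339.86 = 0.
Positive root: v = −a·t_r + √((a·t_r)² + 2a·d) = −7.497 + √(56.205 + 339.86) = 12.4044 m/s.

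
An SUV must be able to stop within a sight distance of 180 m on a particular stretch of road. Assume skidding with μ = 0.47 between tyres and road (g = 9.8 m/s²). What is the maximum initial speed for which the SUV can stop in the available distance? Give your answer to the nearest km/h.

a = μg = 0.47 × 9.8 = 4.606 m/s².
v²/(2a) = d ⇒ v = √(2 × 4.606 × 180) = √1658.16 = 40.7205 m/s.
40.7205 m/s × 3.6 = 146.594 km/h.

Maximum speed ≈ 147 km/h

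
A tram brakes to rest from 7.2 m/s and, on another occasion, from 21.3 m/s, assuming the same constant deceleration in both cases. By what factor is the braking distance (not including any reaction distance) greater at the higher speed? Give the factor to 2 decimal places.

Braking distance d = v²/(2a), so with a fixed, d ∝ v².
Factor = (21.3/7.2)² = 2.9583² = 8.7515.

Factor ≈ 8.75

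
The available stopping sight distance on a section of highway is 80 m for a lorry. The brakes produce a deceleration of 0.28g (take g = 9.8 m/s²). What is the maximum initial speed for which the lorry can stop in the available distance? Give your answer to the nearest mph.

a = 0.28 × 9.8 = 2.744 m/s².
v²/(2a) = d ⇒ v = √(2 × 2.744 × 80) = √439.04 = 20.9533 m/s.
20.9533 m/s ÷ 0.44704 = 46.871 mph.

Maximum speed ≈ 47 mph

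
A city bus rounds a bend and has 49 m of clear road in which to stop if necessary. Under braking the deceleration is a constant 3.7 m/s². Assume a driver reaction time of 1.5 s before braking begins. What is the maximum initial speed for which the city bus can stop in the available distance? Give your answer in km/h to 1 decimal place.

Stopping distance: v·t_r + v²/(2a) = 49 with t_r = 1.5 s and a = 3.700 m/s².
So v² + 11.100 v − 362.60 = 0.
Positive root: v = −a·t_r + √((a·t_r)² + 2a·d) = −5.550 + √(30.802 + 362.60) = 14.2844 m/s.
14.2844 m/s × 3.6 = 51.424 km/h.

Maximum speed ≈ 51.4 km/h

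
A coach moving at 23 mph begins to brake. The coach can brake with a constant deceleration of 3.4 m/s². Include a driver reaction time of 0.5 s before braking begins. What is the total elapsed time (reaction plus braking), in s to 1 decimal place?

Total time ≈ 3.5 s

23 mph × 0.44704 = 10.2819 m/s.
Braking time = v/a = 10.2819 / 3.400 = 3.024 s.
Total = 0.5 + 3.024 = 3.524 s.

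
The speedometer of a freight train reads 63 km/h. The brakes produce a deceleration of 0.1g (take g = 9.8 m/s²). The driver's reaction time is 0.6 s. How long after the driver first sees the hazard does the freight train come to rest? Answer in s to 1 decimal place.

63 km/h ÷ 3.6 = 17.5000 m/s.
a = 0.1 × 9.8 = 0.980 m/s².
Braking time = v/a = 17.5000 / 0.980 = 17.857 s.
Total = 0.6 + 17.857 = 18.457 s.

Total time ≈ 18.5 s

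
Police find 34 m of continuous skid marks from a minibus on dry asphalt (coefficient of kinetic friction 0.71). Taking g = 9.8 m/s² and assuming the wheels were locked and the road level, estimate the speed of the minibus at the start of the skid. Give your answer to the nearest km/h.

Initial speed ≈ 78 km/h

Deceleration a = μg = 0.71 × 9.8 = 6.958 m/s².
v = √(2a·d) = √(2 × 6.958 × 34) = √473.144 = 21.7519 m/s.
= 21.7519 × 3.6 = 78.307 km/h.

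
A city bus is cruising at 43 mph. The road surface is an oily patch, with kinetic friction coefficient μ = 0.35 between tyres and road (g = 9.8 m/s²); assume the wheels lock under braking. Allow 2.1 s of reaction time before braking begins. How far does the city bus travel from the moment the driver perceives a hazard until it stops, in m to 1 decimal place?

43 mph × 0.44704 = 19.2227 m/s.
a = μg = 0.35 × 9.8 = 3.430 m/s².
Reaction distance = v·t_r = 19.2227 × 2.1 = 40.368 m.
Braking distance = v²/(2a) = 19.2227² / (2 × 3.430) = 369.512 / 6.860 = 53.865 m.
Total = 40.368 + 53.865 = 94.233 m.

Total stopping distance ≈ 94.2 m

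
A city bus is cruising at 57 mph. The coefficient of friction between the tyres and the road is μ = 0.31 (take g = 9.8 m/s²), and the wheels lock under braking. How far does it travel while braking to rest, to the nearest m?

57 mph × 0.44704 = 25.4813 m/s.
a = μg = 0.31 × 9.8 = 3.038 m/s².
Braking distance = v²/(2a) = 25.4813² / (2 × 3.038) = 649.297 / 6.076 = 106.863 m.

Braking distance ≈ 107 m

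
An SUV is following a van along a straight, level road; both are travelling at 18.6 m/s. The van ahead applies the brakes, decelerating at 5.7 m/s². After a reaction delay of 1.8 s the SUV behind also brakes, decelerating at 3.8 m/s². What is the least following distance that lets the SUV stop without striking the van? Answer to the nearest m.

Leader travels v²/(2a_L) = 345.960 / 11.400 = 30.347 m before stopping.
Follower covers v·t_r = 18.6000 × 1.8 = 33.480 m while reacting, then v²/(2a_F) = 345.960 / 7.600 = 45.521 m while braking, for a total of 33.480 + 45.521 = 79.001 m.
Since a_F ≤ a_L and the follower starts braking later, the follower is never slower than the leader, so the closest approach is when both have stopped.
Minimum gap = 79.001 − 30.347 = 48.654 m.

Minimum gap ≈ 49 m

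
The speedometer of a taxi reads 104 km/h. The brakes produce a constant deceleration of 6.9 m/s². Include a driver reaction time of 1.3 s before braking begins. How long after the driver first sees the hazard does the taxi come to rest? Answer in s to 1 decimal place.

104 km/h ÷ 3.6 = 28.8889 m/s.
Braking time = v/a = 28.8889 / 6.900 = 4.187 s.
Total = 1.3 + 4.187 = 5.487 s.

Total time ≈ 5.5 s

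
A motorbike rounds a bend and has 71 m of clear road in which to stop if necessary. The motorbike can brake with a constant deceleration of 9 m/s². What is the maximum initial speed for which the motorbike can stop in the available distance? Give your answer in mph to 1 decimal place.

Maximum speed ≈ 80.0 mph

v²/(2a) = d ⇒ v = √(2 × 9.000 × 71) = √1278.00 = 35.7491 m/s.
35.7491 m/s ÷ 0.44704 = 79.968 mph.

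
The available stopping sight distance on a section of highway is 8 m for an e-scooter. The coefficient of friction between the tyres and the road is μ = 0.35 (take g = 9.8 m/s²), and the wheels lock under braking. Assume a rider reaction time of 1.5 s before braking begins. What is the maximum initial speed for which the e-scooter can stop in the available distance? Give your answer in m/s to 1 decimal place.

Maximum speed ≈ 3.9 m/s

a = μg = 0.35 × 9.8 = 3.430 m/s².
Stopping distance: v·t_r + v²/(2a) = 8 with t_r = 1.5 s and a = 3.430 m/s².
So v² + 10.290 v − 54.88 = 0.
Positive root: v = −a·t_r + √((a·t_r)² + 2a·d) = −5.145 + √(26.471 + 54.88) = 3.8745 m/s.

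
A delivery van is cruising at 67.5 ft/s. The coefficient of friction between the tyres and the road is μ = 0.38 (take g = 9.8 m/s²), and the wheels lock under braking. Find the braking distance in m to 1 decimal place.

67.5 ft/s × 0.3048 = 20.5740 m/s.
a = μg = 0.38 × 9.8 = 3.724 m/s².
Braking distance = v²/(2a) = 20.5740² / (2 × 3.724) = 423.289 / 7.448 = 56.833 m.

Braking distance ≈ 56.8 m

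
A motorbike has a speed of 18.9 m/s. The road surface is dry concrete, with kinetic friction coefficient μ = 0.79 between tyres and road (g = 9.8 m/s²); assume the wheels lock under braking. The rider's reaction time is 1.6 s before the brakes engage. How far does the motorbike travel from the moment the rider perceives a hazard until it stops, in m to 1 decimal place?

a = μg = 0.79 × 9.8 = 7.742 m/s².
Reaction distance = v·t_r = 18.9000 × 1.6 = 30.240 m.
Braking distance = v²/(2a) = 18.9000² / (2 × 7.742) = 357.210 / 15.484 = 23.070 m.
Total = 30.240 + 23.070 = 53.310 m.

Total stopping distance ≈ 53.3 m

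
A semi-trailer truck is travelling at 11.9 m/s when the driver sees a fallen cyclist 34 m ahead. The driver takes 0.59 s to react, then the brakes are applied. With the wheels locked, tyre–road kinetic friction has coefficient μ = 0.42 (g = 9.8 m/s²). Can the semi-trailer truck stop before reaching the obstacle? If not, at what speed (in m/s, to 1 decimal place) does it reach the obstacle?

a = μg = 0.42 × 9.8 = 4.116 m/s².
Reaction distance = 11.9000 × 0.59 = 7.021 m.
Braking distance = v²/(2a) = 141.610 / 8.232 = 17.202 m.
Total stopping distance = 7.021 + 17.202 = 24.223 m, vs 34 m available — it stops with 34 − 24.223 = 9.777 m to spare.

Yes — it stops about 9.8 m short of the obstacle, so it never reaches it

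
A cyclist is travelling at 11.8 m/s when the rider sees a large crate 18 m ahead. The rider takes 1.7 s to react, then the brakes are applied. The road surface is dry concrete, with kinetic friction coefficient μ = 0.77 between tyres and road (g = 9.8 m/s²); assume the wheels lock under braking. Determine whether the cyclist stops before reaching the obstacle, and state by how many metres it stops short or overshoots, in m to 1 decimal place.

a = μg = 0.77 × 9.8 = 7.546 m/s².
Reaction distance = 11.8000 × 1.7 = 20.060 m.
Braking distance = v²/(2a) = 139.240 / 15.092 = 9.226 m.
Total stopping distance = 20.060 + 9.226 = 29.286 m, vs 18 m available — it cannot stop in time and overshoots by 29.286 − 18 = 11.286 m.

No — it overshoots by 11.3 m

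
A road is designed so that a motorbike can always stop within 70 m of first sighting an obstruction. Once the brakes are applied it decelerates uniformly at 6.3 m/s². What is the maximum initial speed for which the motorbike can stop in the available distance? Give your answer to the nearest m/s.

Maximum speed ≈ 30 m/s

v²/(2a) = d ⇒ v = √(2 × 6.300 × 70) = √882.00 = 29.6985 m/s.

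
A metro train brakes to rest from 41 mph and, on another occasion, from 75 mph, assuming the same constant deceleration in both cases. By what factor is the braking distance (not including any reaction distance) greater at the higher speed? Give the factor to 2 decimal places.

Factor ≈ 3.35

Braking distance d = v²/(2a), so with a fixed, d ∝ v².
Factor = (75/41)² = 1.8293² = 3.3463.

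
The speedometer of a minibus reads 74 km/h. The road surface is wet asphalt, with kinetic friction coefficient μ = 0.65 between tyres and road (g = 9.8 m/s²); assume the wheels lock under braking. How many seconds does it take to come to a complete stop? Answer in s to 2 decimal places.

74 km/h ÷ 3.6 = 20.5556 m/s.
a = μg = 0.65 × 9.8 = 6.370 m/s².
Braking time = v/a = 20.5556 / 6.370 = 3.227 s.

Braking time ≈ 3.23 s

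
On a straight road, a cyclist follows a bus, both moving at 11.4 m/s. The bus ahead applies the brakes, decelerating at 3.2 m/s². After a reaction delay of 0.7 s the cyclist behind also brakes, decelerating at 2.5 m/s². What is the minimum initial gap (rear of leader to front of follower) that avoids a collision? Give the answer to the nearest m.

Minimum gap ≈ 14 m

Leader travels v²/(2a_L) = 129.960 / 6.400 = 20.306 m before stopping.
Follower covers v·t_r = 11.4000 × 0.7 = 7.980 m while reacting, then v²/(2a_F) = 129.960 / 5.000 = 25.992 m while braking, for a total of 7.980 + 25.992 = 33.972 m.
Since a_F ≤ a_L and the follower starts braking later, the follower is never slower than the leader, so the closest approach is when both have stopped.
Minimum gap = 33.972 − 20.306 = 13.666 m.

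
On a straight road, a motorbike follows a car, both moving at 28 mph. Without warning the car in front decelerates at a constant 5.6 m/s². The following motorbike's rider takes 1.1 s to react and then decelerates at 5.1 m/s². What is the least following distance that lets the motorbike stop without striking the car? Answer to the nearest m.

28 mph × 0.44704 = 12.5171 m/s.
Leader travels v²/(2a_L) = 156.678 / 11.200 = 13.989 m before stopping.
Follower covers v·t_r = 12.5171 × 1.1 = 13.769 m while reacting, then v²/(2a_F) = 156.678 / 10.200 = 15.361 m while braking, for a total of 13.769 + 15.361 = 29.130 m.
Since a_F ≤ a_L and the follower starts braking later, the follower is never slower than the leader, so the closest approach is when both have stopped.
Minimum gap = 29.130 − 13.989 = 15.141 m.

Minimum gap ≈ 15 m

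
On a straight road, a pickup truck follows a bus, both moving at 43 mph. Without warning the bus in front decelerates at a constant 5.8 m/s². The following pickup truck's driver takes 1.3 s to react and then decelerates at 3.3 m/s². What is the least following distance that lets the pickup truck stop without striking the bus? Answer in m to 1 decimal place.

Minimum gap ≈ 49.1 m

43 mph × 0.44704 = 19.2227 m/s.
Leader travels v²/(2a_L) = 369.512 / 11.600 = 31.854 m before stopping.
Follower covers v·t_r = 19.2227 × 1.3 = 24.990 m while reacting, then v²/(2a_F) = 369.512 / 6.600 = 55.987 m while braking, for a total of 24.990 + 55.987 = 80.977 m.
Since a_F ≤ a_L and the follower starts braking later, the follower is never slower than the leader, so the closest approach is when both have stopped.
Minimum gap = 80.977 − 31.854 = 49.123 m.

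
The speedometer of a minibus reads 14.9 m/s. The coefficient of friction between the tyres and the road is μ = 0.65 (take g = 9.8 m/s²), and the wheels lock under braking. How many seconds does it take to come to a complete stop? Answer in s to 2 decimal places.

Braking time ≈ 2.34 s

a = μg = 0.65 × 9.8 = 6.370 m/s².
Braking time = v/a = 14.9000 / 6.370 = 2.339 s.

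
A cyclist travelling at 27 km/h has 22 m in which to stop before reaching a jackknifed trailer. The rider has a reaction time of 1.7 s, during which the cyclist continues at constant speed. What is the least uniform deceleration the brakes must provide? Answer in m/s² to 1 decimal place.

27 km/h ÷ 3.6 = 7.5000 m/s.
Distance covered during reaction = 7.5000 × 1.7 = 12.750 m.
Distance available for braking: 22 − 12.750 = 9.250 m.
v² = 2a·d ⇒ a = v²/(2d) = 7.5000² / (2 × 9.250) = 56.250 / 18.500 = 3.0405 m/s².

Required deceleration ≈ 3.0 m/s²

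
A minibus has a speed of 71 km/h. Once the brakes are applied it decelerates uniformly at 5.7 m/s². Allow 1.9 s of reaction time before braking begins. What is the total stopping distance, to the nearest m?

Total stopping distance ≈ 72 m

71 km/h ÷ 3.6 = 19.7222 m/s.
Reaction distance = v·t_r = 19.7222 × 1.9 = 37.472 m.
Braking distance = v²/(2a) = 19.7222² / (2 × 5.700) = 388.965 / 11.400 = 34.120 m.
Total = 37.472 + 34.120 = 71.592 m.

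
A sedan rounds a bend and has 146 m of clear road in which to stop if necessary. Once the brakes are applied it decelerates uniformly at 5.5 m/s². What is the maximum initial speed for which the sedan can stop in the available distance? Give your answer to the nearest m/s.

v²/(2a) = d ⇒ v = √(2 × 5.500 × 146) = √1606.00 = 40.0749 m/s.

Maximum speed ≈ 40 m/s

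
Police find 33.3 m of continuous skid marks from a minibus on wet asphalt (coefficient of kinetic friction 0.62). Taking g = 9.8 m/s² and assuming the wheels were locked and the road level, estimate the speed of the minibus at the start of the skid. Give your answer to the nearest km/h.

Initial speed ≈ 72 km/h

Deceleration a = μg = 0.62 × 9.8 = 6.076 m/s².
v = √(2a·d) = √(2 × 6.076 × 33.3) = √404.662 = 20.1162 m/s.
= 20.1162 × 3.6 = 72.418 km/h.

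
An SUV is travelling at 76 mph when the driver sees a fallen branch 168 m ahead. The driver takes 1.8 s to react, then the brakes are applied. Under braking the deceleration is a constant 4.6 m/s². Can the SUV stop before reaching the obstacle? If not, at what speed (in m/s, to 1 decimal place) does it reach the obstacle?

No — it strikes the obstacle at 13.1 m/s

76 mph × 0.44704 = 33.9750 m/s.
Reaction distance = 33.9750 × 1.8 = 61.155 m.
Braking distance needed to stop: v²/(2a) = 1154.301 / 9.200 = 125.468 m, so total needed = 61.155 + 125.468 = 186.623 m > 168 m — it cannot stop.
Distance remaining when braking begins: 168 − 61.155 = 106.845 m.
v² = v₀² − 2a·d = 1154.301 − 2 × 4.600 × 106.845 = 171.327 m²/s².
v = √171.327 = 13.089 m/s.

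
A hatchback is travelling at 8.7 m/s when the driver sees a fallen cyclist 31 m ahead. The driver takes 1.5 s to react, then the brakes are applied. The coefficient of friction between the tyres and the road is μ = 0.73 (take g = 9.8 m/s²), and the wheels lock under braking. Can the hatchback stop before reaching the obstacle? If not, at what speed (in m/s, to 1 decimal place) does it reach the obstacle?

a = μg = 0.73 × 9.8 = 7.154 m/s².
Reaction distance = 8.7000 × 1.5 = 13.050 m.
Braking distance = v²/(2a) = 75.690 / 14.308 = 5.290 m.
Total stopping distance = 13.050 + 5.290 = 18.340 m, vs 31 m available — it stops with 31 − 18.340 = 12.660 m to spare.

Yes — it stops about 12.7 m short of the obstacle, so it never reaches it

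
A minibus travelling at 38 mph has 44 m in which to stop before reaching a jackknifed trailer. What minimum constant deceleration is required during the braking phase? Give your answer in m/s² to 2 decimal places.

Required deceleration ≈ 3.28 m/s²

38 mph × 0.44704 = 16.9875 m/s.
v² = 2a·d ⇒ a = v²/(2d) = 16.9875² / (2 × 44.000) = 288.575 / 88.000 = 3.2793 m/s².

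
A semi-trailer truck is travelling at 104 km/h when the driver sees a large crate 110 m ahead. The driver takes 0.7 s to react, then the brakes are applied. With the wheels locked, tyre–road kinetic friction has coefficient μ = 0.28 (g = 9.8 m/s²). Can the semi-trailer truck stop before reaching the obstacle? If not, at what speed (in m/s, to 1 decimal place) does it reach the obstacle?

104 km/h ÷ 3.6 = 28.8889 m/s.
a = μg = 0.28 × 9.8 = 2.744 m/s².
Reaction distance = 28.8889 × 0.7 = 20.222 m.
Braking distance needed to stop: v²/(2a) = 834.569 / 5.488 = 152.072 m, so total needed = 20.222 + 152.072 = 172.294 m > 110 m — it cannot stop.
Distance remaining when braking begins: 110 − 20.222 = 89.778 m.
v² = v₀² − 2a·d = 834.569 − 2 × 2.744 × 89.778 = 341.867 m²/s².
v = √341.867 = 18.490 m/s.

No — it strikes the obstacle at 18.5 m/s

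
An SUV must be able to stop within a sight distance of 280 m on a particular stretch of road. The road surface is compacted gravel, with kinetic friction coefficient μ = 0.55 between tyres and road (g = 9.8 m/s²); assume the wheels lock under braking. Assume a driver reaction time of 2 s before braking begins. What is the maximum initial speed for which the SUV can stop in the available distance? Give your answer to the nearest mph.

Maximum speed ≈ 101 mph

a = μg = 0.55 × 9.8 = 5.390 m/s².
Stopping distance: v·t_r + v²/(2a) = 280 with t_r = 2 s and a = 5.390 m/s².
So v² + 21.560 v − 3018.40 = 0.
Positive root: v = −a·t_r + √((a·t_r)² + 2a·d) = −10.780 + √(116.208 + 3018.40) = 45.2076 m/s.
45.2076 m/s ÷ 0.44704 = 101.127 mph.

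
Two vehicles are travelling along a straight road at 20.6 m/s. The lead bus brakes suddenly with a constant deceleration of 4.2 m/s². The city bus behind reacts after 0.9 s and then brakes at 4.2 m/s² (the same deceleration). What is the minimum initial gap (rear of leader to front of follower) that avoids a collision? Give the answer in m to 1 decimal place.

Minimum gap ≈ 18.5 m

Leader travels v²/(2a_L) = 424.360 / 8.400 = 50.519 m before stopping.
Follower covers v·t_r = 20.6000 × 0.9 = 18.540 m while reacting, then v²/(2a_F) = 424.360 / 8.400 = 50.519 m while braking, for a total of 18.540 + 50.519 = 69.059 m.
Since a_F ≤ a_L and the follower starts braking later, the follower is never slower than the leader, so the closest approach is when both have stopped.
Minimum gap = 69.059 − 50.519 = 18.540 m.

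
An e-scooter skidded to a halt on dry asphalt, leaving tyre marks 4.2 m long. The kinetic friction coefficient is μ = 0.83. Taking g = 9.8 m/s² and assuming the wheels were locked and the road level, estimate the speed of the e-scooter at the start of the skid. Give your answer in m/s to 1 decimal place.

Deceleration a = μg = 0.83 × 9.8 = 8.134 m/s².
v = √(2a·d) = √(2 × 8.134 × 4.2) = √68.326 = 8.2660 m/s.

Initial speed ≈ 8.3 m/s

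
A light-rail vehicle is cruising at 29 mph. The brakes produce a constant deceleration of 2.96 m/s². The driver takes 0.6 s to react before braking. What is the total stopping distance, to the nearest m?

Total stopping distance ≈ 36 m

29 mph × 0.44704 = 12.9642 m/s.
Reaction distance = v·t_r = 12.9642 × 0.6 = 7.779 m.
Braking distance = v²/(2a) = 12.9642² / (2 × 2.960) = 168.070 / 5.920 = 28.390 m.
Total = 7.779 + 28.390 = 36.169 m.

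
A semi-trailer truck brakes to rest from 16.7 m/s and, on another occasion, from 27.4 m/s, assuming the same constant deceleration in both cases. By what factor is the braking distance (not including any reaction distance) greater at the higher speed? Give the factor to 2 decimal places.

Braking distance d = v²/(2a), so with a fixed, d ∝ v².
Factor = (27.4/16.7)² = 1.6407² = 2.6919.

Factor ≈ 2.69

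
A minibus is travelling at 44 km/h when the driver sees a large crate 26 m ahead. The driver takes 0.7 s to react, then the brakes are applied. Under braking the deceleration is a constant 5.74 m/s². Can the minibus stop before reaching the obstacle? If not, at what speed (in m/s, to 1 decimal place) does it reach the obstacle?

44 km/h ÷ 3.6 = 12.2222 m/s.
Reaction distance = 12.2222 × 0.7 = 8.556 m.
Braking distance = v²/(2a) = 149.382 / 11.480 = 13.012 m.
Total stopping distance = 8.556 + 13.012 = 21.568 m, vs 26 m available — it stops with 26 − 21.568 = 4.432 m to spare.

Yes — it stops about 4.4 m short of the obstacle, so it never reaches it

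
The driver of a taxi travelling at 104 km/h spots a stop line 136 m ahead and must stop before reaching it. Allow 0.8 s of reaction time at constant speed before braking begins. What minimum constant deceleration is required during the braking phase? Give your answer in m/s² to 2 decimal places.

Required deceleration ≈ 3.70 m/s²

104 km/h ÷ 3.6 = 28.8889 m/s.
Distance covered during reaction = 28.8889 × 0.8 = 23.111 m.
Distance available for braking: 136 − 23.111 = 112.889 m.
v² = 2a·d ⇒ a = v²/(2d) = 28.8889² / (2 × 112.889) = 834.569 / 225.778 = 3.6964 m/s².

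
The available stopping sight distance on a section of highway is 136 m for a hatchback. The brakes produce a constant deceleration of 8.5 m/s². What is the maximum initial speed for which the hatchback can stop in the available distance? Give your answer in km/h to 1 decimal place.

v²/(2a) = d ⇒ v = √(2 × 8.500 × 136) = √2312.00 = 48.0833 m/s.
48.0833 m/s × 3.6 = 173.100 km/h.

Maximum speed ≈ 173.1 km/h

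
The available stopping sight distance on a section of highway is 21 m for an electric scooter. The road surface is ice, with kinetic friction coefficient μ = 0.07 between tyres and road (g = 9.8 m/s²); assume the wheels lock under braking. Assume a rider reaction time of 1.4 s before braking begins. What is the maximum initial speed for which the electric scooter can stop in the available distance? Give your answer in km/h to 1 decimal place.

a = μg = 0.07 × 9.8 = 0.686 m/s².
Stopping distance: v·t_r + v²/(2a) = 21 with t_r = 1.4 s and a = 0.686 m/s².
So v² + 1.921 v − 28.81 = 0.
Positive root: v = −a·t_r + √((a·t_r)² + 2a·d) = −0.960 + √(0.922 + 28.81) = 4.4927 m/s.
4.4927 m/s × 3.6 = 16.174 km/h.

Maximum speed ≈ 16.2 km/h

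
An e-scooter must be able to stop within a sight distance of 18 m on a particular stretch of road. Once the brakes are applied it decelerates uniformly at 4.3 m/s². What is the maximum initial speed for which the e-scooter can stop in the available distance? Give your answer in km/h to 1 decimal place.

Maximum speed ≈ 44.8 km/h

v²/(2a) = d ⇒ v = √(2 × 4.300 × 18) = √154.80 = 12.4419 m/s.
12.4419 m/s × 3.6 = 44.791 km/h.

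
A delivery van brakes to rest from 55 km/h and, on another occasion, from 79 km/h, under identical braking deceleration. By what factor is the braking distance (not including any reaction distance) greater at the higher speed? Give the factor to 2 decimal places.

Factor ≈ 2.06

Braking distance d = v²/(2a), so with a fixed, d ∝ v².
Factor = (79/55)² = 1.4364² = 2.0632.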